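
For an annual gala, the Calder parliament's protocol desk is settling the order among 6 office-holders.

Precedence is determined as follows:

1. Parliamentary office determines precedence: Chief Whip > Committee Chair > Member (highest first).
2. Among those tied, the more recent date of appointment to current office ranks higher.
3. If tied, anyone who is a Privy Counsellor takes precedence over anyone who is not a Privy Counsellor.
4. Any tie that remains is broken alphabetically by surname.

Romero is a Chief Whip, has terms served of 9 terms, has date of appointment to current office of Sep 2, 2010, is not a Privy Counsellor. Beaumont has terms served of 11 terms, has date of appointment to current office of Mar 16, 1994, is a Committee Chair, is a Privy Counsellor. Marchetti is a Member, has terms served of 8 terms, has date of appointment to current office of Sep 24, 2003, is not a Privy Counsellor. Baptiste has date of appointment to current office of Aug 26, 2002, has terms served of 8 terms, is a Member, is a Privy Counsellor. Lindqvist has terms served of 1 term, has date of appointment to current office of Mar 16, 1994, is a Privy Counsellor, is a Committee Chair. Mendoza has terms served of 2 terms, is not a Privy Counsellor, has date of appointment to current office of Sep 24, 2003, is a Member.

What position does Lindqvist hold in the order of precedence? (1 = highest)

By parliamentary office: Romero (Chief Whip); then Beaumont and Lindqvist (Committee Chair); then Marchetti, Mendoza and Baptiste (Member).
Beaumont and Lindqvist both have date of appointment to current office Mar 16, 1994, so the next rule applies.
Beaumont and Lindqvist are each a Privy Counsellor, so the next rule applies.
Among Beaumont and Lindqvist, alphabetically by surname: Beaumont before Lindqvist.
Among Marchetti, Mendoza and Baptiste, by date of appointment to current office (later first): Marchetti and Mendoza (Sep 24, 2003) before Baptiste (Aug 26, 2002).
Marchetti and Mendoza are each not a Privy Counsellor, so the next rule applies.
Among Marchetti and Mendoza, alphabetically by surname: Marchetti before Mendoza.
Order: Romero, Beaumont, Lindqvist, Marchetti, Mendoza, Baptiste. So position 3.

3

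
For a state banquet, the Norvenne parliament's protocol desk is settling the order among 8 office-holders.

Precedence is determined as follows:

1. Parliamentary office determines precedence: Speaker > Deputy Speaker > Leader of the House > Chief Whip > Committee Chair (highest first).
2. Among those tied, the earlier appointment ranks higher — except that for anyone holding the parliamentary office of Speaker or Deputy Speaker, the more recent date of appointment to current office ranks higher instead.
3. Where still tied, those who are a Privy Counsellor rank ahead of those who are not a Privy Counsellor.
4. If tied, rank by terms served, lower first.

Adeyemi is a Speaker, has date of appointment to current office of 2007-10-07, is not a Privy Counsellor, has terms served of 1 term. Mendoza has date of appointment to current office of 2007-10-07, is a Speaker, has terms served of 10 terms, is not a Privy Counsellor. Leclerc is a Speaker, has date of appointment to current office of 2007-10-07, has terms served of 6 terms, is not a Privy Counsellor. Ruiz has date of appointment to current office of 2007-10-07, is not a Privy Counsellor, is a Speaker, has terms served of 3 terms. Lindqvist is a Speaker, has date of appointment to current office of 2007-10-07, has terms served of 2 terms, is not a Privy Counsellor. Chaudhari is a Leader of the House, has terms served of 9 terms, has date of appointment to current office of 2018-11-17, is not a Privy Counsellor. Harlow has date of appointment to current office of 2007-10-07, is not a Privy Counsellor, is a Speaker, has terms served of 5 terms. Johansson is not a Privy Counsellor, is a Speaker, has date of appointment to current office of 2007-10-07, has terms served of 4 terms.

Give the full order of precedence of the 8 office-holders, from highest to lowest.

Adeyemi, Lindqvist, Ruiz, Johansson, Harlow, Leclerc, Mendoza, Chaudhari

By parliamentary office: Adeyemi, Lindqvist, Ruiz, Johansson, Harlow, Leclerc and Mendoza (Speaker); then Chaudhari (Leader of the House).
Adeyemi, Lindqvist, Ruiz, Johansson, Harlow, Leclerc and Mendoza all have date of appointment to current office 2007-10-07, so the next rule applies.
Adeyemi, Lindqvist, Ruiz, Johansson, Harlow, Leclerc and Mendoza are each not a Privy Counsellor, so the next rule applies.
Among Adeyemi, Lindqvist, Ruiz, Johansson, Harlow, Leclerc and Mendoza, by terms served (lower first): Adeyemi (1 term) before Lindqvist (2 terms) before Ruiz (3 terms) before Johansson (4 terms) before Harlow (5 terms) before Leclerc (6 terms) before Mendoza (10 terms).
Full order: Adeyemi, Lindqvist, Ruiz, Johansson, Harlow, Leclerc, Mendoza, Chaudhari.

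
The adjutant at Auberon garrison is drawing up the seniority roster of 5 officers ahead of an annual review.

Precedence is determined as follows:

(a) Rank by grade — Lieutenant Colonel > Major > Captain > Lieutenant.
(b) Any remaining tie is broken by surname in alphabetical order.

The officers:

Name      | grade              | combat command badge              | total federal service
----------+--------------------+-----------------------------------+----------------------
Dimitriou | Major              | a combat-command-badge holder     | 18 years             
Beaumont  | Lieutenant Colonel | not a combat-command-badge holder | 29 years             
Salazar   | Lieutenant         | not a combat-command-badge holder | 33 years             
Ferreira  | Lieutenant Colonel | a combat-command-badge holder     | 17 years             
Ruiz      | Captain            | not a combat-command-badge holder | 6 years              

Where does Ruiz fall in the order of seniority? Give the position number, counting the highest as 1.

4

By grade: Beaumont and Ferreira (Lieutenant Colonel); then Dimitriou (Major); then Ruiz (Captain); then Salazar (Lieutenant).
Among Beaumont and Ferreira, alphabetically by surname: Beaumont before Ferreira.
Order: Beaumont, Ferreira, Dimitriou, Ruiz, Salazar. So position 4.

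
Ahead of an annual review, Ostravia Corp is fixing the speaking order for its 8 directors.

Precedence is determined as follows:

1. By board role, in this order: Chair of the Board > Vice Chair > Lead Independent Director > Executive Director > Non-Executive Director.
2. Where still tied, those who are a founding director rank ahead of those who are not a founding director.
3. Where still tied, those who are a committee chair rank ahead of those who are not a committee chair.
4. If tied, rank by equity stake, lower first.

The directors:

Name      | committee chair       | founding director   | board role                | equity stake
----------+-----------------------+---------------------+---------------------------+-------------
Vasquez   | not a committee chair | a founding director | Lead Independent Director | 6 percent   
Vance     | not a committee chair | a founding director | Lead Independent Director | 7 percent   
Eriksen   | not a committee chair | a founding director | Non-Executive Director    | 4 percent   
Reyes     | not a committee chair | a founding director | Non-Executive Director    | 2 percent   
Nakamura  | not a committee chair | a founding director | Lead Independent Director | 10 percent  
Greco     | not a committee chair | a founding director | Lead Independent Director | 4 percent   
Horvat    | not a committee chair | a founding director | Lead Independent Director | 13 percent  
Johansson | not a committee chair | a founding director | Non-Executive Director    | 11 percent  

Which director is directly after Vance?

Nakamura

By board role: Greco, Vasquez, Vance, Nakamura and Horvat (Lead Independent Director); then Reyes, Eriksen and Johansson (Non-Executive Director).
Greco, Vasquez, Vance, Nakamura and Horvat are each a founding director, so the next rule applies.
Greco, Vasquez, Vance, Nakamura and Horvat are each not a committee chair, so the next rule applies.
Among Greco, Vasquez, Vance, Nakamura and Horvat, by equity stake (lower first): Greco (4 percent) before Vasquez (6 percent) before Vance (7 percent) before Nakamura (10 percent) before Horvat (13 percent).
Reyes, Eriksen and Johansson are each a founding director, so the next rule applies.
Reyes, Eriksen and Johansson are each not a committee chair, so the next rule applies.
Among Reyes, Eriksen and Johansson, by equity stake (lower first): Reyes (2 percent) before Eriksen (4 percent) before Johansson (11 percent).
Order: Greco, Vasquez, Vance, Nakamura, Horvat, Reyes, Eriksen, Johansson.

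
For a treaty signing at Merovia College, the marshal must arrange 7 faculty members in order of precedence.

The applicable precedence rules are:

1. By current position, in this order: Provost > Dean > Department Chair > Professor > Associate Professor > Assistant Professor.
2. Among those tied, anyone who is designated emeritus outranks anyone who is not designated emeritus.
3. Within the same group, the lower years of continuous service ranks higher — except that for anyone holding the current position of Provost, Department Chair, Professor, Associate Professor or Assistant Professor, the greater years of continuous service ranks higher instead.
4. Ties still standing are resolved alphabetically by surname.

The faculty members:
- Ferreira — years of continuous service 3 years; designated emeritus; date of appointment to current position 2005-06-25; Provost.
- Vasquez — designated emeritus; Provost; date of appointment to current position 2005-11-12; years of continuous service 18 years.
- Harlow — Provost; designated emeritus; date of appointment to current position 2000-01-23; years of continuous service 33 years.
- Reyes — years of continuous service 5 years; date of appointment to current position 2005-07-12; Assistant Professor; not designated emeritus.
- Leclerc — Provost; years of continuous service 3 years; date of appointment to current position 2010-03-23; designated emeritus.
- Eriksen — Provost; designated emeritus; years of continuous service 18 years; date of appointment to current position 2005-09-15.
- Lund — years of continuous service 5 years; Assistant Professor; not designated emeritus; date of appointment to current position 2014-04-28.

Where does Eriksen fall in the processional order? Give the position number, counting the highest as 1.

2

By current position: Harlow, Eriksen, Vasquez, Ferreira and Leclerc (Provost); then Lund and Reyes (Assistant Professor).
Harlow, Eriksen, Vasquez, Ferreira and Leclerc are each designated emeritus, so the next rule applies.
Among Harlow, Eriksen, Vasquez, Ferreira and Leclerc, by years of continuous service (higher first) (reversed rule for this group): Harlow (33 years) before Eriksen and Vasquez (18 years) before Ferreira and Leclerc (3 years).
Among Eriksen and Vasquez, alphabetically by surname: Eriksen before Vasquez.
Among Ferreira and Leclerc, alphabetically by surname: Ferreira before Leclerc.
Lund and Reyes are each not designated emeritus, so the next rule applies.
Lund and Reyes both have years of continuous service 5 years, so the next rule applies.
Among Lund and Reyes, alphabetically by surname: Lund before Reyes.
Order: Harlow, Eriksen, Vasquez, Ferreira, Leclerc, Lund, Reyes. So position 2.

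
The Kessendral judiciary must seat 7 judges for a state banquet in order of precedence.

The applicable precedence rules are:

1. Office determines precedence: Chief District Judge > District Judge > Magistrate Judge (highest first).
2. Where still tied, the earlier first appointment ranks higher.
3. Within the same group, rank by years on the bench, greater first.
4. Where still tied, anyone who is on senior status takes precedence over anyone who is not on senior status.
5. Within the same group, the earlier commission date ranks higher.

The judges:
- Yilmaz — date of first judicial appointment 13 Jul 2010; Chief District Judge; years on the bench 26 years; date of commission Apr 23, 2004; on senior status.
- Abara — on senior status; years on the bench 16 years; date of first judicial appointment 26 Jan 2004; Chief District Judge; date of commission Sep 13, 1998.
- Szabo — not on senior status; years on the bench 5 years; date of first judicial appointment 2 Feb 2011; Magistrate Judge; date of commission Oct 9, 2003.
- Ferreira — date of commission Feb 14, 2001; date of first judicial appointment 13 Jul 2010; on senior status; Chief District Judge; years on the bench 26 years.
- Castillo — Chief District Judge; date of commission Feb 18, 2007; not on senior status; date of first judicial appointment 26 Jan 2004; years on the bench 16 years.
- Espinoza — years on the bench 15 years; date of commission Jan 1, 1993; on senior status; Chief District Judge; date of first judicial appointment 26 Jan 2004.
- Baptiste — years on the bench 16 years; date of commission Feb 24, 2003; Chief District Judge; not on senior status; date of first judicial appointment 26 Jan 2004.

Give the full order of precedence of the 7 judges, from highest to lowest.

By office: Abara, Baptiste, Castillo, Espinoza, Ferreira and Yilmaz (Chief District Judge); then Szabo (Magistrate Judge).
Among Abara, Baptiste, Castillo, Espinoza, Ferreira and Yilmaz, by date of first judicial appointment (earlier first): Abara, Baptiste, Castillo and Espinoza (26 Jan 2004) before Ferreira and Yilmaz (13 Jul 2010).
Among Abara, Baptiste, Castillo and Espinoza, by years on the bench (higher first): Abara, Baptiste and Castillo (16 years) before Espinoza (15 years).
Among Abara, Baptiste and Castillo, on senior status before not on senior status: Abara (on senior status) before Baptiste and Castillo (not on senior status).
Among Baptiste and Castillo, by date of commission (earlier first): Baptiste (Feb 24, 2003) before Castillo (Feb 18, 2007).
Ferreira and Yilmaz both have years on the bench 26 years, so the next rule applies.
Ferreira and Yilmaz are each on senior status, so the next rule applies.
Among Ferreira and Yilmaz, by date of commission (earlier first): Ferreira (Feb 14, 2001) before Yilmaz (Apr 23, 2004).
Full order: Abara, Baptiste, Castillo, Espinoza, Ferreira, Yilmaz, Szabo.

Abara, Baptiste, Castillo, Espinoza, Ferreira, Yilmaz, Szabo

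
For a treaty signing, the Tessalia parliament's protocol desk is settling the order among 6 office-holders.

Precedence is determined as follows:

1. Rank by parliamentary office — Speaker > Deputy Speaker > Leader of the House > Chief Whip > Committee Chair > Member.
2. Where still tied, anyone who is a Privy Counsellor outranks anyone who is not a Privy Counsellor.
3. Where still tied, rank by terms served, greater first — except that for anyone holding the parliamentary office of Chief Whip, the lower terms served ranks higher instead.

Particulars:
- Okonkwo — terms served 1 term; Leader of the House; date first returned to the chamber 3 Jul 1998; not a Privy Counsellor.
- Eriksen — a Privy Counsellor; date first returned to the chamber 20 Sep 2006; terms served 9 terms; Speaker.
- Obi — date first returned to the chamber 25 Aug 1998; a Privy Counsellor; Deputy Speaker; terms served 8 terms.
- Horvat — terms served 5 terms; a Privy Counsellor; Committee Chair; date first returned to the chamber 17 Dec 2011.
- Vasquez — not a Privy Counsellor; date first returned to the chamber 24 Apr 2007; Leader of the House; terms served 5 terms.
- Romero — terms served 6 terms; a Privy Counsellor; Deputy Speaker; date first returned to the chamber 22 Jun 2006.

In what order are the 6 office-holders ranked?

By parliamentary office: Eriksen (Speaker); then Obi and Romero (Deputy Speaker); then Vasquez and Okonkwo (Leader of the House); then Horvat (Committee Chair).
Obi and Romero are each a Privy Counsellor, so the next rule applies.
Among Obi and Romero, by terms served (higher first): Obi (8 terms) before Romero (6 terms).
Vasquez and Okonkwo are each not a Privy Counsellor, so the next rule applies.
Among Vasquez and Okonkwo, by terms served (higher first): Vasquez (5 terms) before Okonkwo (1 term).
Full order: Eriksen, Obi, Romero, Vasquez, Okonkwo, Horvat.

Eriksen, Obi, Romero, Vasquez, Okonkwo, Horvat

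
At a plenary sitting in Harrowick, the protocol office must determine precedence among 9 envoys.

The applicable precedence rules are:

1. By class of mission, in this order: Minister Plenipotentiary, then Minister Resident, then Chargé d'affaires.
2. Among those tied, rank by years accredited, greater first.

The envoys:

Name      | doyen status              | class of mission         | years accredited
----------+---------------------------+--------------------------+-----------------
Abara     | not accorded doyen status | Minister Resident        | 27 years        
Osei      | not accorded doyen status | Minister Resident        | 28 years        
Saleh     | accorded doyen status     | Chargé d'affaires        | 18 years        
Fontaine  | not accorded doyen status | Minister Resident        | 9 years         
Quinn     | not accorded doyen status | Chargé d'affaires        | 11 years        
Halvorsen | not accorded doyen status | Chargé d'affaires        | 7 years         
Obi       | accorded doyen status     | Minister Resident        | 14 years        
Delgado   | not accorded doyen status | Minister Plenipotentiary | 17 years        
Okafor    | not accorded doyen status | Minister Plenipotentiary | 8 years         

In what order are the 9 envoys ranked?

By class of mission: Delgado and Okafor (Minister Plenipotentiary); then Osei, Abara, Obi and Fontaine (Minister Resident); then Saleh, Quinn and Halvorsen (Chargé d'affaires).
Among Delgado and Okafor, by years accredited (higher first): Delgado (17 years) before Okafor (8 years).
Among Osei, Abara, Obi and Fontaine, by years accredited (higher first): Osei (28 years) before Abara (27 years) before Obi (14 years) before Fontaine (9 years).
Among Saleh, Quinn and Halvorsen, by years accredited (higher first): Saleh (18 years) before Quinn (11 years) before Halvorsen (7 years).
Full order: Delgado, Okafor, Osei, Abara, Obi, Fontaine, Saleh, Quinn, Halvorsen.

Delgado, Okafor, Osei, Abara, Obi, Fontaine, Saleh, Quinn, Halvorsen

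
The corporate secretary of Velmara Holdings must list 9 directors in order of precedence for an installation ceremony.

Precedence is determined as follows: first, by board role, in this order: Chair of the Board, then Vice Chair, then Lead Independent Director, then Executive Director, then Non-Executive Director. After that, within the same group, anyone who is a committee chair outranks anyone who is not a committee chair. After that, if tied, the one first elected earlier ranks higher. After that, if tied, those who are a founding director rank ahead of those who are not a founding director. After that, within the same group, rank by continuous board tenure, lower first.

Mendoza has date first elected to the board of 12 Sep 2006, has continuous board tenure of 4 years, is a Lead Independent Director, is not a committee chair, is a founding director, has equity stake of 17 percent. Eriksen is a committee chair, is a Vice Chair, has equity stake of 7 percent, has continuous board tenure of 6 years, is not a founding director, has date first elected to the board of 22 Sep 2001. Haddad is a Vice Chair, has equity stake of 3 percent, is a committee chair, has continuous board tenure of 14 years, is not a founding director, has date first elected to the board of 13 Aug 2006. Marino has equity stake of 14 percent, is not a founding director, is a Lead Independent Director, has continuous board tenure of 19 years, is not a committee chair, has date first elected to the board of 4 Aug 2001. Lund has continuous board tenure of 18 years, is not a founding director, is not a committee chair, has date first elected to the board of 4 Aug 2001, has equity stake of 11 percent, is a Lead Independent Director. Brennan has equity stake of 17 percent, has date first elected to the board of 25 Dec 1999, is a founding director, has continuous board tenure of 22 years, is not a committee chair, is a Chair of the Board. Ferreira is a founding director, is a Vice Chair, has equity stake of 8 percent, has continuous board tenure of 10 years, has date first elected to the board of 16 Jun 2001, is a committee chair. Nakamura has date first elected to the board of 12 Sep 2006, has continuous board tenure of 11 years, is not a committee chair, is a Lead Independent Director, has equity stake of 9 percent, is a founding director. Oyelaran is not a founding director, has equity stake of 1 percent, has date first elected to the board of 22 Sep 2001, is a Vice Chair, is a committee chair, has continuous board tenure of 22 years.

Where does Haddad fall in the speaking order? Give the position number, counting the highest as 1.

By board role: Brennan (Chair of the Board); then Ferreira, Eriksen, Oyelaran and Haddad (Vice Chair); then Lund, Marino, Mendoza and Nakamura (Lead Independent Director).
Ferreira, Eriksen, Oyelaran and Haddad are each a committee chair, so the next rule applies.
Among Ferreira, Eriksen, Oyelaran and Haddad, by date first elected to the board (earlier first): Ferreira (16 Jun 2001) before Eriksen and Oyelaran (22 Sep 2001) before Haddad (13 Aug 2006).
Eriksen and Oyelaran are each not a founding director, so the next rule applies.
Among Eriksen and Oyelaran, by continuous board tenure (lower first): Eriksen (6 years) before Oyelaran (22 years).
Lund, Marino, Mendoza and Nakamura are each not a committee chair, so the next rule applies.
Among Lund, Marino, Mendoza and Nakamura, by date first elected to the board (earlier first): Lund and Marino (4 Aug 2001) before Mendoza and Nakamura (12 Sep 2006).
Lund and Marino are each not a founding director, so the next rule applies.
Among Lund and Marino, by continuous board tenure (lower first): Lund (18 years) before Marino (19 years).
Mendoza and Nakamura are each a founding director, so the next rule applies.
Among Mendoza and Nakamura, by continuous board tenure (lower first): Mendoza (4 years) before Nakamura (11 years).
Order: Brennan, Ferreira, Eriksen, Oyelaran, Haddad, Lund, Marino, Mendoza, Nakamura. So position 5.

5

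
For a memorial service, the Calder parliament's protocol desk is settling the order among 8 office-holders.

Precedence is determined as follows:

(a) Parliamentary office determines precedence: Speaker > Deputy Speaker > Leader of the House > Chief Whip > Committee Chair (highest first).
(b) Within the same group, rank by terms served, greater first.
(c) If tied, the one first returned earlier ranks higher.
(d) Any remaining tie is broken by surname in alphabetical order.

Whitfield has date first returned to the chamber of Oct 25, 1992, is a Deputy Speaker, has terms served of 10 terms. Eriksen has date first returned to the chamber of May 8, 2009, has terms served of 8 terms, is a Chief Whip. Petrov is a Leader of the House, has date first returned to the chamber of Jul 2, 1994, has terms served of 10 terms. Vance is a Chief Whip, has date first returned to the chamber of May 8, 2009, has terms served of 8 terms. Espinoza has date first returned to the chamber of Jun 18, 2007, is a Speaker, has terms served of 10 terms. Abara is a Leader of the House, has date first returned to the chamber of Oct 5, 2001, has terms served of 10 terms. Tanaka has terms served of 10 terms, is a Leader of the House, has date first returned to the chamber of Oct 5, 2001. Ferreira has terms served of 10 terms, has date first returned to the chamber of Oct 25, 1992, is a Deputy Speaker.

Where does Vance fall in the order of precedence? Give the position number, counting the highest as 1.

By parliamentary office: Espinoza (Speaker); then Ferreira and Whitfield (Deputy Speaker); then Petrov, Abara and Tanaka (Leader of the House); then Eriksen and Vance (Chief Whip).
Ferreira and Whitfield both have terms served 10 terms, so the next rule applies.
Ferreira and Whitfield both have date first returned to the chamber Oct 25, 1992, so the next rule applies.
Among Ferreira and Whitfield, alphabetically by surname: Ferreira before Whitfield.
Petrov, Abara and Tanaka all have terms served 10 terms, so the next rule applies.
Among Petrov, Abara and Tanaka, by date first returned to the chamber (earlier first): Petrov (Jul 2, 1994) before Abara and Tanaka (Oct 5, 2001).
Among Abara and Tanaka, alphabetically by surname: Abara before Tanaka.
Eriksen and Vance both have terms served 8 terms, so the next rule applies.
Eriksen and Vance both have date first returned to the chamber May 8, 2009, so the next rule applies.
Among Eriksen and Vance, alphabetically by surname: Eriksen before Vance.
Order: Espinoza, Ferreira, Whitfield, Petrov, Abara, Tanaka, Eriksen, Vance. So position 8.

8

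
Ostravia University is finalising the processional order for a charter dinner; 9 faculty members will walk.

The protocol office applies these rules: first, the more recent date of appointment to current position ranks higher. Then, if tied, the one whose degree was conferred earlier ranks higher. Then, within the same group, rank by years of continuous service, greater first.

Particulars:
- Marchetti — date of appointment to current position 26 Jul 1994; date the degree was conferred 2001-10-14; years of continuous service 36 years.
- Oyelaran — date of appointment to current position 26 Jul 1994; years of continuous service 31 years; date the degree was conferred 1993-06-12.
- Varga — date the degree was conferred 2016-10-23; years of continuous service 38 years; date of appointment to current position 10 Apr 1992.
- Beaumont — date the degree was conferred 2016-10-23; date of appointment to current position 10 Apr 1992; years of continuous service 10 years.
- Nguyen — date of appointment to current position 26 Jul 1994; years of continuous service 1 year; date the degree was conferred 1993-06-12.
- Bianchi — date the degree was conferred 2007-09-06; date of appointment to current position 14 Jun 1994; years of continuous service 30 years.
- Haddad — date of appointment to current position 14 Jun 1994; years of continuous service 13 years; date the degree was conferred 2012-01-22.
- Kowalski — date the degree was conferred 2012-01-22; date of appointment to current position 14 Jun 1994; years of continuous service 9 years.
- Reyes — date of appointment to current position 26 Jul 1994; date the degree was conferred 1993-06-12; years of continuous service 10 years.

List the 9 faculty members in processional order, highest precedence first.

Oyelaran, Reyes, Nguyen, Marchetti, Bianchi, Haddad, Kowalski, Varga, Beaumont

By date of appointment to current position (later first): Oyelaran, Reyes, Nguyen and Marchetti (each 26 Jul 1994); then Bianchi, Haddad and Kowalski (each 14 Jun 1994); then Varga and Beaumont (both 10 Apr 1992).
Among Oyelaran, Reyes, Nguyen and Marchetti, by date the degree was conferred (earlier first): Oyelaran, Reyes and Nguyen (1993-06-12) before Marchetti (2001-10-14).
Among Oyelaran, Reyes and Nguyen, by years of continuous service (higher first): Oyelaran (31 years) before Reyes (10 years) before Nguyen (1 year).
Among Bianchi, Haddad and Kowalski, by date the degree was conferred (earlier first): Bianchi (2007-09-06) before Haddad and Kowalski (2012-01-22).
Among Haddad and Kowalski, by years of continuous service (higher first): Haddad (13 years) before Kowalski (9 years).
Varga and Beaumont both have date the degree was conferred 2016-10-23, so the next rule applies.
Among Varga and Beaumont, by years of continuous service (higher first): Varga (38 years) before Beaumont (10 years).
Full order: Oyelaran, Reyes, Nguyen, Marchetti, Bianchi, Haddad, Kowalski, Varga, Beaumont.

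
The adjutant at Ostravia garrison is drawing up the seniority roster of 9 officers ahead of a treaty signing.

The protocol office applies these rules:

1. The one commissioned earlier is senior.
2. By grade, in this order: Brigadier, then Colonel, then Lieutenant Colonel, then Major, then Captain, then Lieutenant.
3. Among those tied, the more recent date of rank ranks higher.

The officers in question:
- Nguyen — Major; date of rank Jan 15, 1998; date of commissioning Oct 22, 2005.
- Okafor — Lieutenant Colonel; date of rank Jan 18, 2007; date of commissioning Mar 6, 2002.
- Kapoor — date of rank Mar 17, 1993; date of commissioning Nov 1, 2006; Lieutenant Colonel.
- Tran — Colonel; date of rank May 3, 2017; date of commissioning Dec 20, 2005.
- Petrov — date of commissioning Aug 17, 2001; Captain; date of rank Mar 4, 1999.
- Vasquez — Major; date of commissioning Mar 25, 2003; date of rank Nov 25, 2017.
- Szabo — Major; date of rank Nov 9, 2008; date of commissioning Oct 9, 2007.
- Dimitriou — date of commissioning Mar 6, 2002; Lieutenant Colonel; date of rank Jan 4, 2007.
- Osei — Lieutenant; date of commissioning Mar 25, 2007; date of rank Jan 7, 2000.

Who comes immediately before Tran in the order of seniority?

Nguyen

By date of commissioning (earlier first): Petrov (Aug 17, 2001); then Okafor and Dimitriou (both Mar 6, 2002); then Vasquez (Mar 25, 2003); then Nguyen (Oct 22, 2005); then Tran (Dec 20, 2005); then Kapoor (Nov 1, 2006); then Osei (Mar 25, 2007); then Szabo (Oct 9, 2007).
Okafor and Dimitriou are each Lieutenant Colonel, so the next rule applies.
Among Okafor and Dimitriou, by date of rank (later first): Okafor (Jan 18, 2007) before Dimitriou (Jan 4, 2007).
Order: Petrov, Okafor, Dimitriou, Vasquez, Nguyen, Tran, Kapoor, Osei, Szabo.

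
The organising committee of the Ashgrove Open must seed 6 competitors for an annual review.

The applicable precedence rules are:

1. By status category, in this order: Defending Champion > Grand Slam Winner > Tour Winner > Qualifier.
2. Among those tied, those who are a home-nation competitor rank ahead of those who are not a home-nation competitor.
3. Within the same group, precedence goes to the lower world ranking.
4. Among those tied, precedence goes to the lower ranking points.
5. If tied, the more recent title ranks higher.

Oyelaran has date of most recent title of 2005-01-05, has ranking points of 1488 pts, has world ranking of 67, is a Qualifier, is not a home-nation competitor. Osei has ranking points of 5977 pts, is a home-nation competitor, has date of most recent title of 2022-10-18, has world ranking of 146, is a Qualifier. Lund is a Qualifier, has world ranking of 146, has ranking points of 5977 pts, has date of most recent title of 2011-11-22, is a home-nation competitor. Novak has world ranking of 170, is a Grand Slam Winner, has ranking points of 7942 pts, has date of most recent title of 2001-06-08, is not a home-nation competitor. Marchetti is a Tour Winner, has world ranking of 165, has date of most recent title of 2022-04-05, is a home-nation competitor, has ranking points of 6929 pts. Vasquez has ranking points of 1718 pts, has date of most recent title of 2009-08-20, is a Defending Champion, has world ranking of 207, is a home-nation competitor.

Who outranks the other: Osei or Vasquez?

Vasquez

By status category: Vasquez (Defending Champion); then Novak (Grand Slam Winner); then Marchetti (Tour Winner); then Osei, Lund and Oyelaran (Qualifier).
Among Osei, Lund and Oyelaran, a home-nation competitor before not a home-nation competitor: Osei and Lund (a home-nation competitor) before Oyelaran (not a home-nation competitor).
Osei and Lund both have world ranking 146, so the next rule applies.
Osei and Lund both have ranking points 5977 pts, so the next rule applies.
Among Osei and Lund, by date of most recent title (later first): Osei (2022-10-18) before Lund (2011-11-22).
So Vasquez takes precedence.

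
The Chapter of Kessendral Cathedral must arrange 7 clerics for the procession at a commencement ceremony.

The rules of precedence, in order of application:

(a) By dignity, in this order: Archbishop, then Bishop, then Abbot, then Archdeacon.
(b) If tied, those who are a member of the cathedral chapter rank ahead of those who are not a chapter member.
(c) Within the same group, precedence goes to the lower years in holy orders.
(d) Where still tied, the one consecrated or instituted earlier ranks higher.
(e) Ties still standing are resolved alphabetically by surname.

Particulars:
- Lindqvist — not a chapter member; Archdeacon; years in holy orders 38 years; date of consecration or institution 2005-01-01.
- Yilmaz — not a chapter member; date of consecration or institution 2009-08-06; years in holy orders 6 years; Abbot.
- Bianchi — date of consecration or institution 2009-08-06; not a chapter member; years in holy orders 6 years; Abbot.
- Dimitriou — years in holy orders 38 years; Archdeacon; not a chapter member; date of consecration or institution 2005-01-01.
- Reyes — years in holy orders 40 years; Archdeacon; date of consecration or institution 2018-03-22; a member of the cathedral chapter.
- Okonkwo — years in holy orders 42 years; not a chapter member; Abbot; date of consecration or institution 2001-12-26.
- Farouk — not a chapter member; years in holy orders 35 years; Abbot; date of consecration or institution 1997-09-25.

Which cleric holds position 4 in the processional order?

Okonkwo

By dignity: Bianchi, Yilmaz, Farouk and Okonkwo (Abbot); then Reyes, Dimitriou and Lindqvist (Archdeacon).
Bianchi, Yilmaz, Farouk and Okonkwo are each not a chapter member, so the next rule applies.
Among Bianchi, Yilmaz, Farouk and Okonkwo, by years in holy orders (lower first): Bianchi and Yilmaz (6 years) before Farouk (35 years) before Okonkwo (42 years).
Bianchi and Yilmaz both have date of consecration or institution 2009-08-06, so the next rule applies.
Among Bianchi and Yilmaz, alphabetically by surname: Bianchi before Yilmaz.
Among Reyes, Dimitriou and Lindqvist, a member of the cathedral chapter before not a chapter member: Reyes (a member of the cathedral chapter) before Dimitriou and Lindqvist (not a chapter member).
Dimitriou and Lindqvist both have years in holy orders 38 years, so the next rule applies.
Dimitriou and Lindqvist both have date of consecration or institution 2005-01-01, so the next rule applies.
Among Dimitriou and Lindqvist, alphabetically by surname: Dimitriou before Lindqvist.
Order: Bianchi, Yilmaz, Farouk, Okonkwo, Reyes, Dimitriou, Lindqvist.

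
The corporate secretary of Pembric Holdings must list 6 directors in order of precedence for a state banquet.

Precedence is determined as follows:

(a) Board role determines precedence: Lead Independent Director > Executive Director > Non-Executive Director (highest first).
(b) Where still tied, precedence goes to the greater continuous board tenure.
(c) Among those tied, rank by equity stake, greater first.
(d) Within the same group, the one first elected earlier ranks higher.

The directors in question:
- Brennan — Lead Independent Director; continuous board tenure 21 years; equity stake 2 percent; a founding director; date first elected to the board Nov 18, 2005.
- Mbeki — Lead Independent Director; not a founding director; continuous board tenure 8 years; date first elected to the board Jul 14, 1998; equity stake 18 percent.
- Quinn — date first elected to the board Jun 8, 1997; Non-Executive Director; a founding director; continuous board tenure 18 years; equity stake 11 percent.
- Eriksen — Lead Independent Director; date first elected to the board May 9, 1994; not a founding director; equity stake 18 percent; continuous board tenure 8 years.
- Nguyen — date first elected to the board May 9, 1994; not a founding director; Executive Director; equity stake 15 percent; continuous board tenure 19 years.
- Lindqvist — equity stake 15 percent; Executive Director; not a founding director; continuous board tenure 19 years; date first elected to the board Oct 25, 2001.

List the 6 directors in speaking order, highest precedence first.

Brennan, Eriksen, Mbeki, Nguyen, Lindqvist, Quinn

By board role: Brennan, Eriksen and Mbeki (Lead Independent Director); then Nguyen and Lindqvist (Executive Director); then Quinn (Non-Executive Director).
Among Brennan, Eriksen and Mbeki, by continuous board tenure (higher first): Brennan (21 years) before Eriksen and Mbeki (8 years).
Eriksen and Mbeki both have equity stake 18 percent, so the next rule applies.
Among Eriksen and Mbeki, by date first elected to the board (earlier first): Eriksen (May 9, 1994) before Mbeki (Jul 14, 1998).
Nguyen and Lindqvist both have continuous board tenure 19 years, so the next rule applies.
Nguyen and Lindqvist both have equity stake 15 percent, so the next rule applies.
Among Nguyen and Lindqvist, by date first elected to the board (earlier first): Nguyen (May 9, 1994) before Lindqvist (Oct 25, 2001).
Full order: Brennan, Eriksen, Mbeki, Nguyen, Lindqvist, Quinn.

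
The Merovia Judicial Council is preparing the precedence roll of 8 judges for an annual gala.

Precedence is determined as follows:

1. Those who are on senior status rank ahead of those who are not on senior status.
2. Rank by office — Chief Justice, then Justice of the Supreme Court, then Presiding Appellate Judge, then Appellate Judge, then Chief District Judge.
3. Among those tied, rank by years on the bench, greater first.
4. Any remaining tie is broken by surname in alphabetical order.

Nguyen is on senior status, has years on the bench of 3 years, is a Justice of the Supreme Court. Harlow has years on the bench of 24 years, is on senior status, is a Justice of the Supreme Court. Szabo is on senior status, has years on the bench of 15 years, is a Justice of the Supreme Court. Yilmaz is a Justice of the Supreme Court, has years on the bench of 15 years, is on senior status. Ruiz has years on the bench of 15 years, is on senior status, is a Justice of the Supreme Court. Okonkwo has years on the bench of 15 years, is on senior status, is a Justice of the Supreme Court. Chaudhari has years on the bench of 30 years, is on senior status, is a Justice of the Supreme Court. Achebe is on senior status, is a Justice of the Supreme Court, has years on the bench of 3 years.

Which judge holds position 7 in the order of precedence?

By the first rule: Chaudhari, Harlow, Okonkwo, Ruiz, Szabo, Yilmaz, Achebe and Nguyen (each on senior status).
Chaudhari, Harlow, Okonkwo, Ruiz, Szabo, Yilmaz, Achebe and Nguyen are each Justice of the Supreme Court, so the next rule applies.
Among Chaudhari, Harlow, Okonkwo, Ruiz, Szabo, Yilmaz, Achebe and Nguyen, by years on the bench (higher first): Chaudhari (30 years) before Harlow (24 years) before Okonkwo, Ruiz, Szabo and Yilmaz (15 years) before Achebe and Nguyen (3 years).
Among Okonkwo, Ruiz, Szabo and Yilmaz, alphabetically by surname: Okonkwo before Ruiz before Szabo before Yilmaz.
Among Achebe and Nguyen, alphabetically by surname: Achebe before Nguyen.
Order: Chaudhari, Harlow, Okonkwo, Ruiz, Szabo, Yilmaz, Achebe, Nguyen.

Achebe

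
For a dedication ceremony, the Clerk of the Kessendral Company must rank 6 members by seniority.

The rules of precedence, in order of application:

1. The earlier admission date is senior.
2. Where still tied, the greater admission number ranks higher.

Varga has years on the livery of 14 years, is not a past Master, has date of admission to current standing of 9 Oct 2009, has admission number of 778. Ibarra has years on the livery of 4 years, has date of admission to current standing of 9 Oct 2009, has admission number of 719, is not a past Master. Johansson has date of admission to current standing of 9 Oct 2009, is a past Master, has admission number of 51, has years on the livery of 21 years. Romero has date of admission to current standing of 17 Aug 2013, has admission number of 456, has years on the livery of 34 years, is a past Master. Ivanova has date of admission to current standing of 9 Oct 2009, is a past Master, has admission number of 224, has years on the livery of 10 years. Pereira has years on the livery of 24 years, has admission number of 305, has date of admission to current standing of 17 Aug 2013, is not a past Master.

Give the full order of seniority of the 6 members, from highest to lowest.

Varga, Ibarra, Ivanova, Johansson, Romero, Pereira

By date of admission to current standing (earlier first): Varga, Ibarra, Ivanova and Johansson (each 9 Oct 2009); then Romero and Pereira (both 17 Aug 2013).
Among Varga, Ibarra, Ivanova and Johansson, by admission number (higher first): Varga (778) before Ibarra (719) before Ivanova (224) before Johansson (51).
Among Romero and Pereira, by admission number (higher first): Romero (456) before Pereira (305).
Full order: Varga, Ibarra, Ivanova, Johansson, Romero, Pereira.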